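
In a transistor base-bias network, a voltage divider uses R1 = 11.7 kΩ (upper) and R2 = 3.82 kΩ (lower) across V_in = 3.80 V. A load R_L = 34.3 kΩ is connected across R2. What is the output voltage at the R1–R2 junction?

The load sits in parallel with R2, giving an effective lower resistance R2' = R2·R_L/(R2+R_L) = 3.437 kΩ.
Then V_out = V_in · R2'/(R1 + R2') = 3.80 × 3.437/15.14 = 0.8629 V.

V_out ≈ 0.863 V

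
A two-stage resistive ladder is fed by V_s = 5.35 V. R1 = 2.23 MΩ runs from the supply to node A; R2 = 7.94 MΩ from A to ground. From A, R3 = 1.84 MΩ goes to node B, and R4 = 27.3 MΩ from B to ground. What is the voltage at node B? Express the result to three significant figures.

Looking into the second stage from A: R3 + R4 = 29.14 MΩ appears in parallel with R2.
Effective lower resistance at A: R2 ‖ 29.14 = 6.240 MΩ.
First divider: V_A = V_s · 6.240/(2.23 + 6.240) = 3.941 V.
Then the unloaded second divider: V_B = V_A × R4/(R3+R4) = 3.941 × 0.9369 = 3.693 V.

V_B ≈ 3.69 V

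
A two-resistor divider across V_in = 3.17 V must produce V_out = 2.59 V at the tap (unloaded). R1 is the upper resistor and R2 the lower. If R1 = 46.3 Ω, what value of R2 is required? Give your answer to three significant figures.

R2 ≈ 207 Ω

Required fraction k = V_out/V_in = 0.8170.
So R2 = R1 · V_out/(V_in − V_out) = 46.3 × 2.59/(3.17 − 2.59) = 46.3 × 4.466 = 206.8 Ω.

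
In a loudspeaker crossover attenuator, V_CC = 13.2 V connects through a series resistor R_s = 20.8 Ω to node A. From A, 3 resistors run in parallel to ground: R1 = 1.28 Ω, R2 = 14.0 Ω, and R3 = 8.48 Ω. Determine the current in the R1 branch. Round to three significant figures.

I ≈ 0.487 A

Combine the parallel branches: R_p = (1/1.28 + 1/14.0 + 1/8.48)⁻¹ = 1.030 Ω.
Node voltage V_A = V_CC · R_p/(R_s + R_p) = 13.2 × 0.04720 = 0.6230 V.
Branch current I = V_A/R1 = 0.6230/1.28 = 0.4867 A.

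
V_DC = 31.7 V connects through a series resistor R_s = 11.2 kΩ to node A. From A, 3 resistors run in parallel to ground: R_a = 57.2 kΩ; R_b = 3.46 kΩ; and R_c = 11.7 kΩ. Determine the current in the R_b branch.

I ≈ 1.70 mA

Parallel bank: R_p = 1/(1/57.2 + 1/3.46 + 1/11.7) = 2.551 kΩ.
V_A by voltage divider: V_A = 31.7 × 2.551/(11.2 + 2.551) = 5.881 V.
I(R_b) = V_A / R_b = 5.881/3.46 = 1.700 mA.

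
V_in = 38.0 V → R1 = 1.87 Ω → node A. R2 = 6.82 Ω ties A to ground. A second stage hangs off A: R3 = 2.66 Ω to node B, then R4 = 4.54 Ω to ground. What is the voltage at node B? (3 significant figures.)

The second stage (R3 + R4 = 7.200 Ω) loads node A in parallel with R2.
Effective lower resistance at A: R2 ‖ 7.200 = 3.502 Ω.
So V_A = 38.0 × 0.6519 = 24.77 V.
Then the unloaded second divider: V_B = V_A × R4/(R3+R4) = 24.77 × 0.6306 = 15.62 V.

V_B ≈ 15.6 V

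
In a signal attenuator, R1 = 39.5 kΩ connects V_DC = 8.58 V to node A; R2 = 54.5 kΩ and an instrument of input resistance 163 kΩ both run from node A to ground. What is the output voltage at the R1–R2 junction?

V_out ≈ 4.36 V

The load sits in parallel with R2, giving an effective lower resistance R2' = R2·R_L/(R2+R_L) = 40.84 kΩ.
Then V_out = V_DC · R2'/(R1 + R2') = 8.58 × 40.84/80.34 = 4.362 V.
(Unloaded it would be 4.97 V; the load pulls it down.)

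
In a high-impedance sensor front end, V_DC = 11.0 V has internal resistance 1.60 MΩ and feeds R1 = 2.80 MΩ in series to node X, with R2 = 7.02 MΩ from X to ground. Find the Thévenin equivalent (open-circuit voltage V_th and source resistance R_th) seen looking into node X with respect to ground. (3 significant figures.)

V_th ≈ 6.76 V, R_th ≈ 2.70 MΩ

R1' = 1.60 + 2.80 = 4.400 MΩ (source resistance + R1).
Open-circuit (no load on X): V_th = V_DC · R2/(R1' + R2) = 11.0 × 7.02/(4.400 + 7.02) = 6.762 V.
Zeroing V_DC shorts the top of R1' to ground, so R_th = R1' ‖ R2 = 2.705 MΩ.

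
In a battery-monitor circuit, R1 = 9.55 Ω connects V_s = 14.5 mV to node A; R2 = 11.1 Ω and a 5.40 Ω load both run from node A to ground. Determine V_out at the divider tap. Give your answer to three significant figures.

V_out ≈ 4.00 mV

R2 ‖ R_L = (11.1 × 5.40)/(11.1 + 5.40) = 3.633 Ω.
Then V_out = V_s · R2'/(R1 + R2') = 14.5 × 3.633/13.18 = 3.996 mV.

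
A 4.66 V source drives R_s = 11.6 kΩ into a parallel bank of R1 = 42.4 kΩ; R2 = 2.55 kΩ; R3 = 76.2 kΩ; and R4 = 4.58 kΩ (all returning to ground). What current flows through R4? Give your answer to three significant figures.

I ≈ 0.120 mA

Parallel bank: R_p = 1/(1/42.4 + 1/2.55 + 1/76.2 + 1/4.58) = 1.545 kΩ.
V_A = 4.66 × 1.545/13.15 = 0.5477 V.
I(R4) = V_A / R4 = 0.5477/4.58 = 0.1196 mA.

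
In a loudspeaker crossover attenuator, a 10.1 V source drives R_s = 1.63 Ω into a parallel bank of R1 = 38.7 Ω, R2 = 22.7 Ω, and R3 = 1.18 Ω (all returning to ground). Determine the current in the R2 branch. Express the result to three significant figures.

I ≈ 0.178 A

Combine the parallel branches: R_p = (1/38.7 + 1/22.7 + 1/1.18)⁻¹ = 1.090 Ω.
V_A by voltage divider: V_A = 10.1 × 1.090/(1.63 + 1.090) = 4.048 V.
Branch current I = V_A/R2 = 4.048/22.7 = 0.1783 A.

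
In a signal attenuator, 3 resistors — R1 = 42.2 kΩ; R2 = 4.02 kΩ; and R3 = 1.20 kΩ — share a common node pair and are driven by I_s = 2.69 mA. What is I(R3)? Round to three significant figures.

I ≈ 2.03 mA

Total conductance ΣG = 1/42.2 + 1/4.02 + 1/1.20 = 1.106 (units of 1/kΩ).
By the current-divider rule, I = I_s · G_k/ΣG = 2.69 × 0.7536 = 2.027 mA.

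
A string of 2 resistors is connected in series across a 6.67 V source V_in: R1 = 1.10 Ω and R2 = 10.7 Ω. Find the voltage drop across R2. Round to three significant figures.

ΣR = 1.10 + 10.7 = 11.80 Ω.
By the voltage-divider rule, V = 6.67 × 10.70/11.80 = 6.048 V.

V ≈ 6.05 V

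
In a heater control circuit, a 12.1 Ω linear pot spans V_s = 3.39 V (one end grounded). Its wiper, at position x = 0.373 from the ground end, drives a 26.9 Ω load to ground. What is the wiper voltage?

V_out ≈ 1.14 V

The pot divides into 7.587 Ω above the wiper and 4.513 Ω below.
R_L loads the lower segment: effective lower R = 3.865 Ω.
V_out = 3.39 × 3.865/(7.587 + 3.865) = 1.144 V.
(Unloaded: V_out = x·V_s = 1.26 V.)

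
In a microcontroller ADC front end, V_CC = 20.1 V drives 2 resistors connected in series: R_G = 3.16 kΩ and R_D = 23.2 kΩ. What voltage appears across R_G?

ΣR = 3.16 + 23.2 = 26.36 kΩ.
By the voltage-divider rule, V = 20.1 × 3.160/26.36 = 2.410 V.

V ≈ 2.41 V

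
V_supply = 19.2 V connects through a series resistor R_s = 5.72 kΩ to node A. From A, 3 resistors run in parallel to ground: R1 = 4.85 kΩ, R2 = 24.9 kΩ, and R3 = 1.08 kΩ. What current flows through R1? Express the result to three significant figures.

I ≈ 0.514 mA

Combine the parallel branches: R_p = (1/4.85 + 1/24.9 + 1/1.08)⁻¹ = 0.8530 kΩ.
V_A by voltage divider: V_A = 19.2 × 0.8530/(5.72 + 0.8530) = 2.492 V.
Branch current I = V_A/R1 = 2.492/4.85 = 0.5138 mA.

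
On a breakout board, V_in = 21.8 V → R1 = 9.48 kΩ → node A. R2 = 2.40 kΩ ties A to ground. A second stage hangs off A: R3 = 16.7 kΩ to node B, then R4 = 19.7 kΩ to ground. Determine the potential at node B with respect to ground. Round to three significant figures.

V_B ≈ 2.26 V

Looking into the second stage from A: R3 + R4 = 36.40 kΩ appears in parallel with R2.
R2 ‖ (R3+R4) = 2.252 kΩ.
So V_A = 21.8 × 0.1919 = 4.184 V.
V_B = V_A × 0.5412 = 2.264 V.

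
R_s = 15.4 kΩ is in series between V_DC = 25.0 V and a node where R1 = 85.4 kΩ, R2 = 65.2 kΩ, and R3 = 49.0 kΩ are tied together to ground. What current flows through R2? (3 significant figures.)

I ≈ 0.222 mA

Equivalent of the parallel group: R_p = 21.07 kΩ.
V_A = 25.0 × 21.07/36.47 = 14.44 V.
I(R2) = V_A / R2 = 14.44/65.2 = 0.2215 mA.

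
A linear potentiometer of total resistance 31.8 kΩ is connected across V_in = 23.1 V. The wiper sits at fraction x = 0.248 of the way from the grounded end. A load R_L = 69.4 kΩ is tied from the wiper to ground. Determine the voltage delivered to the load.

V_out ≈ 5.28 V

Lower segment x·R_p = 7.886 kΩ; upper segment (1−x)·R_p = 23.91 kΩ.
Lower segment in parallel with the load: 7.886 ‖ 69.4 = 7.082 kΩ.
Then V_out = V_in · 7.082/(23.91 + 7.082) = 5.278 V.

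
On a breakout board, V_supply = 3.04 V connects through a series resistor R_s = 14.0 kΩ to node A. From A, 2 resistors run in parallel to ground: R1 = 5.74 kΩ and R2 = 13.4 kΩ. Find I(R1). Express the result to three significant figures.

Parallel bank: R_p = 1/(1/5.74 + 1/13.4) = 4.019 kΩ.
V_A = 3.04 × 4.019/18.02 = 0.6780 V.
Branch current I = V_A/R1 = 0.6780/5.74 = 0.1181 mA.

I ≈ 0.118 mA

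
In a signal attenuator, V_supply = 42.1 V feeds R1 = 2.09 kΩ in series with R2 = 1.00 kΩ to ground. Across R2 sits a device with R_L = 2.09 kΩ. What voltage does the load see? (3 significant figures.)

R2 ‖ R_L = (1.00 × 2.09)/(1.00 + 2.09) = 0.6764 kΩ.
Then V_out = V_supply · R2'/(R1 + R2') = 42.1 × 0.6764/2.766 = 10.29 V.
(Unloaded it would be 13.6 V; the load pulls it down.)

V_out ≈ 10.3 V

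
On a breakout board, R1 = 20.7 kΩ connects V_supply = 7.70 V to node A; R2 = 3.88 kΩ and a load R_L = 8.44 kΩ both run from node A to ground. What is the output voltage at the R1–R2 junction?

V_out ≈ 0.876 V

R2 ‖ R_L = (3.88 × 8.44)/(3.88 + 8.44) = 2.658 kΩ.
Voltage divider with the loaded lower leg: V_out = 7.70 × 2.658/(20.7 + 2.658) = 7.70 × 0.1138 = 0.8762 V.
(Unloaded it would be 1.22 V; the load pulls it down.)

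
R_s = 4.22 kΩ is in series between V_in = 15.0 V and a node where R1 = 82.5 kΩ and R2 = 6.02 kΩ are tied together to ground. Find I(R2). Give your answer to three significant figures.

I ≈ 1.42 mA

Parallel bank: R_p = 1/(1/82.5 + 1/6.02) = 5.611 kΩ.
Node voltage V_A = V_in · R_p/(R_s + R_p) = 15.0 × 0.5707 = 8.561 V.
I(R2) = V_A / R2 = 8.561/6.02 = 1.422 mA.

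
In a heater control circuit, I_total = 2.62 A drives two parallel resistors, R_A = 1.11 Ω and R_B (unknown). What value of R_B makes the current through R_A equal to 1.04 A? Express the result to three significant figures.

The fraction through R_A equals R_B/(R_A+R_B).
With f = 0.3969, R_B = R_A · f/(1−f) = 1.11 × 0.6582 = 0.7306 Ω.

R_B ≈ 0.731 Ω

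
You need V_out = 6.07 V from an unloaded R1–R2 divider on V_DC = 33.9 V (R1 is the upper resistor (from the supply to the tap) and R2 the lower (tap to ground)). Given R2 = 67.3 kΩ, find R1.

V_out/V_DC = R2/(R1+R2) = 0.1791.
So R1 = R2 · (V_DC/V_out − 1) = 67.3 × (33.9/6.07 − 1) = 67.3 × 4.585 = 308.6 kΩ.

R1 ≈ 309 kΩ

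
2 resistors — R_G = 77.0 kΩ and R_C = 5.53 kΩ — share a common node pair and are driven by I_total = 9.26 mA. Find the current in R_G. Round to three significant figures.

With just two branches, the current splits inversely with resistance.
So I = 9.26 × 5.53/82.53 = 0.6205 mA.

I ≈ 0.620 mA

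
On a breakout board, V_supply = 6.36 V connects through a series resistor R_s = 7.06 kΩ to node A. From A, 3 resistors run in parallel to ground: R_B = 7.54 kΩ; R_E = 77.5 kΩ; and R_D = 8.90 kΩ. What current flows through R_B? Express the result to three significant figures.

Equivalent of the parallel group: R_p = 3.878 kΩ.
V_A = 6.36 × 3.878/10.94 = 2.255 V.
Branch current I = V_A/R_B = 2.255/7.54 = 0.2990 mA.

I ≈ 0.299 mA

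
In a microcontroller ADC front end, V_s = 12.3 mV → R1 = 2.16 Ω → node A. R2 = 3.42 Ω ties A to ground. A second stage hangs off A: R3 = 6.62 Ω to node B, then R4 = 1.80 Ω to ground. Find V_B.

V_B ≈ 1.39 mV

Looking into the second stage from A: R3 + R4 = 8.420 Ω appears in parallel with R2.
Effective lower resistance at A: R2 ‖ 8.420 = 2.432 Ω.
V_A = 12.3 × 2.432/(2.16 + 2.432) = 6.514 mV.
Stage 2 is unloaded, so V_B = V_A · R4/(R3+R4) = 6.514 × 1.80/8.420 = 1.393 mV.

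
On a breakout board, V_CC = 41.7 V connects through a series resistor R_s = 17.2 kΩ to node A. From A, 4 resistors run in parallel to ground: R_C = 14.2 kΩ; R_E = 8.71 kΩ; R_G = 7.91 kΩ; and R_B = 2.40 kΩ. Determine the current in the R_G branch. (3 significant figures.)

Parallel bank: R_p = 1/(1/14.2 + 1/8.71 + 1/7.91 + 1/2.40) = 1.373 kΩ.
V_A by voltage divider: V_A = 41.7 × 1.373/(17.2 + 1.373) = 3.083 V.
I(R_G) = V_A / R_G = 3.083/7.91 = 0.3897 mA.

I ≈ 0.390 mA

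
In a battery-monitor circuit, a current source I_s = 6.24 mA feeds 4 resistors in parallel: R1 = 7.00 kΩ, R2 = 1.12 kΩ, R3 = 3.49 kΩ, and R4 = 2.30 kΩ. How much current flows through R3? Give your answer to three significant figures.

I ≈ 1.02 mA

Conductances: ΣG = 1/7.00 + 1/1.12 + 1/3.49 + 1/2.30 = 1.757 (1/kΩ).
By the current-divider rule, I = I_s · G_k/ΣG = 6.24 × 0.1631 = 1.018 mA.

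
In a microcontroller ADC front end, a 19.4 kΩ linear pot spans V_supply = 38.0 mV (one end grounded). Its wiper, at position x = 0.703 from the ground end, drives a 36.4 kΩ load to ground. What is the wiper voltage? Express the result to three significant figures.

The pot divides into 5.762 kΩ above the wiper and 13.64 kΩ below.
(x·R_p) ‖ R_L = 9.921 kΩ.
Loaded-divider output: V_out = 38.0 × 0.6326 = 24.04 mV.

V_out ≈ 24.0 mV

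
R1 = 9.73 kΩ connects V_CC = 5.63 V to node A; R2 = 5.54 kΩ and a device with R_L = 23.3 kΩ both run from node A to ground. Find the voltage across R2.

R2 ‖ R_L = (5.54 × 23.3)/(5.54 + 23.3) = 4.476 kΩ.
Voltage divider with the loaded lower leg: V_out = 5.63 × 4.476/(9.73 + 4.476) = 5.63 × 0.3151 = 1.774 V.

V_out ≈ 1.77 V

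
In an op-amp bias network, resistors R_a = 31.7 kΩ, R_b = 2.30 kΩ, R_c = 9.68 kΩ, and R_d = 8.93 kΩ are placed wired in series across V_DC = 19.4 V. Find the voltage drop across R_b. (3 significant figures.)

ΣR = 31.7 + 2.30 + 9.68 + 8.93 = 52.61 kΩ.
V = V_DC · R/ΣR = 19.4 × 0.04372 = 0.8481 V.

V ≈ 0.848 V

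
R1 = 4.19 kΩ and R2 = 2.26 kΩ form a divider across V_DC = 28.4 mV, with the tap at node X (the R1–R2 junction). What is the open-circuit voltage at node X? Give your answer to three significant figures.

V_th ≈ 9.95 mV

V_th is the unloaded tap voltage: V_DC · R2/(R1+R2) = 28.4 × 0.3504 = 9.951 mV.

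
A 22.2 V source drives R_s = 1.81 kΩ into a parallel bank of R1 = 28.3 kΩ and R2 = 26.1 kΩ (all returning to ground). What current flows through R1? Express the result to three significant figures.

I ≈ 0.692 mA

Combine the parallel branches: R_p = (1/28.3 + 1/26.1)⁻¹ = 13.58 kΩ.
Node voltage V_A = V_CC · R_p/(R_s + R_p) = 22.2 × 0.8824 = 19.59 V.
I(R1) = V_A / R1 = 19.59/28.3 = 0.6922 mA.
(Equivalently: I_total = 1.443 mA, then current-divider fraction G_k/ΣG = 0.4798.)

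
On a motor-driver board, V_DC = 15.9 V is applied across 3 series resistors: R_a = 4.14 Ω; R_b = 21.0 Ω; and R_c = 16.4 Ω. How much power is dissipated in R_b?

P ≈ 3.08 W

ΣR = 41.54 Ω → I = 15.9/41.54 = 0.3828 A.
P(R_b) = I²·R_b = (0.3828)² × 21.0 = 3.077 W.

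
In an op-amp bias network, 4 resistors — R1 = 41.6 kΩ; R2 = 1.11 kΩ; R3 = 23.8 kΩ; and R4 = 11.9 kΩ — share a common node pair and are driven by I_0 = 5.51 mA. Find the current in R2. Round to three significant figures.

ΣG = 1/41.6 + 1/1.11 + 1/23.8 + 1/11.9 = 1.051.
Current divider: I(R2) = I_0 · G_k/ΣG = 5.51 × (0.9009/1.051) = 5.51 × 0.8572 = 4.723 mA.

I ≈ 4.72 mA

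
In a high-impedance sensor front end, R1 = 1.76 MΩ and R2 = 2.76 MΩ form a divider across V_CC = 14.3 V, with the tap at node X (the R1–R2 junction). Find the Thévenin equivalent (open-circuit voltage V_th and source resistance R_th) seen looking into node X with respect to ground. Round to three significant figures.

V_th is the unloaded tap voltage: V_CC · R2/(R1+R2) = 14.3 × 0.6106 = 8.732 V.
With V_CC suppressed (replaced by a short), R_th = R1 ‖ R2 = (1.760 × 2.76)/(1.760 + 2.76) = 1.075 MΩ.

V_th ≈ 8.73 V, R_th ≈ 1.07 MΩ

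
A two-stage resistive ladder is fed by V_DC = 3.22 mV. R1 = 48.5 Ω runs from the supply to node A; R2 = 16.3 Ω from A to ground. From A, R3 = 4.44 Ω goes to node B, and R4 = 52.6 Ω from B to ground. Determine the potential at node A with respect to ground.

V_A ≈ 0.667 mV

Node A sees R2 in parallel with the series input of stage 2, R3 + R4 = 57.04 Ω.
Effective lower resistance at A: R2 ‖ 57.04 = 12.68 Ω.
V_A = 3.22 × 12.68/(48.5 + 12.68) = 0.6673 mV.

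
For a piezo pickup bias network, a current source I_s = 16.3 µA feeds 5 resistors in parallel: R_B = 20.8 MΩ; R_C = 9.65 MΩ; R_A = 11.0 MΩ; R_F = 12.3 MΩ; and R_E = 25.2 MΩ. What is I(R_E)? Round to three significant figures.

I ≈ 1.78 µA

ΣG = 1/20.8 + 1/9.65 + 1/11.0 + 1/12.3 + 1/25.2 = 0.3636.
By the current-divider rule, I = I_s · G_k/ΣG = 16.3 × 0.1091 = 1.779 µA.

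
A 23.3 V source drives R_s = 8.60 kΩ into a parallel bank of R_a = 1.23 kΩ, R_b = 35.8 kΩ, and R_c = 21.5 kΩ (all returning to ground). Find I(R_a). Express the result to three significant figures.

Equivalent of the parallel group: R_p = 1.127 kΩ.
Node voltage V_A = V_supply · R_p/(R_s + R_p) = 23.3 × 0.1158 = 2.699 V.
I(R_a) = V_A / R_a = 2.699/1.23 = 2.194 mA.

I ≈ 2.19 mA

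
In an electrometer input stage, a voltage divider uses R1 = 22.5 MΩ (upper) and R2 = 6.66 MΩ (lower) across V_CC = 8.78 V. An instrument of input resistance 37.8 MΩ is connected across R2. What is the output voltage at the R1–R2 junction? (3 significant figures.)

V_out ≈ 1.77 V

R2 ‖ R_L = (6.66 × 37.8)/(6.66 + 37.8) = 5.662 MΩ.
Now apply the divider: V_out = 8.78 × 0.2011 = 1.765 V.
(Unloaded it would be 2.01 V; the load pulls it down.)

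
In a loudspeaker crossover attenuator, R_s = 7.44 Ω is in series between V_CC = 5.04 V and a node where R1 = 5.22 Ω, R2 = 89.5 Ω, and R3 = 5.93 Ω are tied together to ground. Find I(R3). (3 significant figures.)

I ≈ 0.226 A

Parallel bank: R_p = 1/(1/5.22 + 1/89.5 + 1/5.93) = 2.693 Ω.
V_A by voltage divider: V_A = 5.04 × 2.693/(7.44 + 2.693) = 1.339 V.
Branch current I = V_A/R3 = 1.339/5.93 = 0.2259 A.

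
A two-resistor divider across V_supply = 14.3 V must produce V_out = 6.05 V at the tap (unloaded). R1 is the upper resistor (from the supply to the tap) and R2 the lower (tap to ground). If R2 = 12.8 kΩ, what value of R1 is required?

R1 ≈ 17.5 kΩ

Required fraction k = V_out/V_supply = 0.4231.
So R1 = R2 · (V_supply/V_out − 1) = 12.8 × (14.3/6.05 − 1) = 12.8 × 1.364 = 17.45 kΩ.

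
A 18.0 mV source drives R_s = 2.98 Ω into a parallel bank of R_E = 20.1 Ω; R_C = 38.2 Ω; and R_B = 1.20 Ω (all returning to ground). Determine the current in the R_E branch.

I ≈ 0.241 mA

Parallel bank: R_p = 1/(1/20.1 + 1/38.2 + 1/1.20) = 1.100 Ω.
V_A = 18.0 × 1.100/4.080 = 4.852 mV.
I(R_E) = V_A / R_E = 4.852/20.1 = 0.2414 mA.
(Equivalently: I_total = 4.412 mA, then current-divider fraction G_k/ΣG = 0.05472.)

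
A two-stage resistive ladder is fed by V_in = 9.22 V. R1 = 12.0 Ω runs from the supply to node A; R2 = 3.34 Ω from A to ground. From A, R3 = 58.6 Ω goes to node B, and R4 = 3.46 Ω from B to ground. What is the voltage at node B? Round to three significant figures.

V_B ≈ 0.107 V

Node A sees R2 in parallel with the series input of stage 2, R3 + R4 = 62.06 Ω.
R2 ‖ (R3+R4) = 3.169 Ω.
So V_A = 9.22 × 0.2089 = 1.926 V.
Then the unloaded second divider: V_B = V_A × R4/(R3+R4) = 1.926 × 0.05575 = 0.1074 V.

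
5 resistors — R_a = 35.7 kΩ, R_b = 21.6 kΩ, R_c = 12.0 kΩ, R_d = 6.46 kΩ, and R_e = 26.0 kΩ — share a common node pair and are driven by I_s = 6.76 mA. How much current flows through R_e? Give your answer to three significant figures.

I ≈ 0.741 mA

Conductances: ΣG = 1/35.7 + 1/21.6 + 1/12.0 + 1/6.46 + 1/26.0 = 0.3509 (1/kΩ).
By the current-divider rule, I = I_s · G_k/ΣG = 6.76 × 0.1096 = 0.7409 mA.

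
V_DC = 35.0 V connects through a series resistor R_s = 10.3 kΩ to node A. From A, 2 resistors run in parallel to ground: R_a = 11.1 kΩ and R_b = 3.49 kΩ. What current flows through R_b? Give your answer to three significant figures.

I ≈ 2.06 mA

Equivalent of the parallel group: R_p = 2.655 kΩ.
Node voltage V_A = V_DC · R_p/(R_s + R_p) = 35.0 × 0.2050 = 7.173 V.
I(R_b) = V_A / R_b = 7.173/3.49 = 2.055 mA.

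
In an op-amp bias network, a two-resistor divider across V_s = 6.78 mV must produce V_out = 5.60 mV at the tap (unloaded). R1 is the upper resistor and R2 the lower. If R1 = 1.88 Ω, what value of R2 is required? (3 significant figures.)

R2 ≈ 8.92 Ω

The divider ratio is R2/(R1+R2) = 5.60/6.78 = 0.8260.
So R2 = R1 · V_out/(V_s − V_out) = 1.88 × 5.60/(6.78 − 5.60) = 1.88 × 4.746 = 8.922 Ω.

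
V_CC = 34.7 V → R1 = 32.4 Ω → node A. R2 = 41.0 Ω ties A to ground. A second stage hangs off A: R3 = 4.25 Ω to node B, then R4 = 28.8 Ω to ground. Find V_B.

Node A sees R2 in parallel with the series input of stage 2, R3 + R4 = 33.05 Ω.
Effective lower resistance at A: R2 ‖ 33.05 = 18.30 Ω.
First divider: V_A = V_CC · 18.30/(32.4 + 18.30) = 12.52 V.
Stage 2 is unloaded, so V_B = V_A · R4/(R3+R4) = 12.52 × 28.8/33.05 = 10.91 V.

V_B ≈ 10.9 V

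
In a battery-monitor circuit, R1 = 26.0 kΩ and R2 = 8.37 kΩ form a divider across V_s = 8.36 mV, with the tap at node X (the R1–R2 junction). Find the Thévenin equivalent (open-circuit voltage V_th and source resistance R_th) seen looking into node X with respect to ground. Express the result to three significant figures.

V_th is the unloaded tap voltage: V_s · R2/(R1+R2) = 8.36 × 0.2435 = 2.036 mV.
Zeroing V_s shorts the top of R1 to ground, so R_th = R1 ‖ R2 = 6.332 kΩ.

V_th ≈ 2.04 mV, R_th ≈ 6.33 kΩ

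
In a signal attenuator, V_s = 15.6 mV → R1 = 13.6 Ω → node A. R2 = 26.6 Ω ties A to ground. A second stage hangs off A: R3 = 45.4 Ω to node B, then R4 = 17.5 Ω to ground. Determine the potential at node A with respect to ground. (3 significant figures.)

Node A sees R2 in parallel with the series input of stage 2, R3 + R4 = 62.90 Ω.
Effective lower resistance at A: R2 ‖ 62.90 = 18.69 Ω.
First divider: V_A = V_s · 18.69/(13.6 + 18.69) = 9.030 mV.

V_A ≈ 9.03 mV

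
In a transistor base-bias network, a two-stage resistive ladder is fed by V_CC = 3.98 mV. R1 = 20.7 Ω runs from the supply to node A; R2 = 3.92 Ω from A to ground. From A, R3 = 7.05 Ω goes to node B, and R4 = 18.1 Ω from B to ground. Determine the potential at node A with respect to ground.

V_A ≈ 0.560 mV

Looking into the second stage from A: R3 + R4 = 25.15 Ω appears in parallel with R2.
R2 ‖ (R3+R4) = 3.391 Ω.
First divider: V_A = V_CC · 3.391/(20.7 + 3.391) = 0.5603 mV.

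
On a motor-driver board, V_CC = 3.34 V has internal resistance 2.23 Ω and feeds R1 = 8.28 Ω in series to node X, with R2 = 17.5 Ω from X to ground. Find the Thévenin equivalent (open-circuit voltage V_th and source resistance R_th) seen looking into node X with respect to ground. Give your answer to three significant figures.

V_th ≈ 2.09 V, R_th ≈ 6.57 Ω

R1' = 2.23 + 8.28 = 10.51 Ω (source resistance + R1).
Open-circuit (no load on X): V_th = V_CC · R2/(R1' + R2) = 3.34 × 17.5/(10.51 + 17.5) = 2.087 V.
Zeroing V_CC shorts the top of R1' to ground, so R_th = R1' ‖ R2 = 6.566 Ω.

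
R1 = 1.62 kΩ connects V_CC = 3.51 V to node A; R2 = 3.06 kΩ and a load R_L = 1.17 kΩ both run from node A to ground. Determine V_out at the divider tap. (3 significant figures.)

V_out ≈ 1.20 V

The load sits in parallel with R2, giving an effective lower resistance R2' = R2·R_L/(R2+R_L) = 0.8464 kΩ.
Then V_out = V_CC · R2'/(R1 + R2') = 3.51 × 0.8464/2.466 = 1.205 V.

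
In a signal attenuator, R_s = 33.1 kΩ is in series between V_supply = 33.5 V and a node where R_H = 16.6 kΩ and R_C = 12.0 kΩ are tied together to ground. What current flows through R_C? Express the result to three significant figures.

Equivalent of the parallel group: R_p = 6.965 kΩ.
V_A by voltage divider: V_A = 33.5 × 6.965/(33.1 + 6.965) = 5.824 V.
Branch current I = V_A/R_C = 5.824/12.0 = 0.4853 mA.
(Check via current divider: I_total = 0.8361 mA; share G_k/ΣG = 0.5804 → same result.)

I ≈ 0.485 mA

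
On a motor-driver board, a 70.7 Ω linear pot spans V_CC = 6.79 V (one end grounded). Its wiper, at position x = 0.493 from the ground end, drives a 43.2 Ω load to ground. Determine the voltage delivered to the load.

The pot divides into 35.84 Ω above the wiper and 34.86 Ω below.
(x·R_p) ‖ R_L = 19.29 Ω.
V_out = 6.79 × 19.29/(35.84 + 19.29) = 2.376 V.

V_out ≈ 2.38 V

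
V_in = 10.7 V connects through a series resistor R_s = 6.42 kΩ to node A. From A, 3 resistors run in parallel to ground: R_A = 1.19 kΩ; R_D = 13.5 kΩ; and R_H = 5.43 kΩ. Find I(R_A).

Parallel bank: R_p = 1/(1/1.19 + 1/13.5 + 1/5.43) = 0.9103 kΩ.
Node voltage V_A = V_in · R_p/(R_s + R_p) = 10.7 × 0.1242 = 1.329 V.
Branch current I = V_A/R_A = 1.329/1.19 = 1.117 mA.

I ≈ 1.12 mA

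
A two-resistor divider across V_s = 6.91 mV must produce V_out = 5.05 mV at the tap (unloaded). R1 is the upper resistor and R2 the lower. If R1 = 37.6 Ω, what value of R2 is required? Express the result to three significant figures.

R2 ≈ 102 Ω

Required fraction k = V_out/V_s = 0.7308.
R2 = R1 · 0.7308/(1 − 0.7308) = 102.1 Ω.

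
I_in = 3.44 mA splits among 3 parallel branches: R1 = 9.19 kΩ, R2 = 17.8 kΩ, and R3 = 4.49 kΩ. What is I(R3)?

ΣG = 1/9.19 + 1/17.8 + 1/4.49 = 0.3877.
R3 takes the fraction G_k/ΣG = 0.2227/0.3877 = 0.5744, so I = 3.44 × 0.5744 = 1.976 mA.

I ≈ 1.98 mA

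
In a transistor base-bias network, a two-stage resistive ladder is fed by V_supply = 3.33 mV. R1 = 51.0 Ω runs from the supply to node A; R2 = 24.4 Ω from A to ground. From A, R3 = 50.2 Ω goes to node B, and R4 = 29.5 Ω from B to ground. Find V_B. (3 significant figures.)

V_B ≈ 0.330 mV

Node A sees R2 in parallel with the series input of stage 2, R3 + R4 = 79.70 Ω.
R2 ‖ (R3+R4) = 18.68 Ω.
First divider: V_A = V_supply · 18.68/(51.0 + 18.68) = 0.8927 mV.
Stage 2 is unloaded, so V_B = V_A · R4/(R3+R4) = 0.8927 × 29.5/79.70 = 0.3304 mV.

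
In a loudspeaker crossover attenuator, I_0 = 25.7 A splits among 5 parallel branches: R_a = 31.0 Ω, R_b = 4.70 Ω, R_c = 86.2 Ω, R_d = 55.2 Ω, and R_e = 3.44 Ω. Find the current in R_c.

Total conductance ΣG = 1/31.0 + 1/4.70 + 1/86.2 + 1/55.2 + 1/3.44 = 0.5654 (units of 1/Ω).
By the current-divider rule, I = I_0 · G_k/ΣG = 25.7 × 0.02052 = 0.5273 A.

I ≈ 0.527 A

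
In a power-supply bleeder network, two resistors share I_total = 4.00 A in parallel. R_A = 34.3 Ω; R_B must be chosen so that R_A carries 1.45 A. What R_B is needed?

In a two-way split, I_A/I_total = R_B/(R_A + R_B).
1.45/4.00 = R_B/(R_A + R_B) → R_B = R_A · (0.3625)/(1 − 0.3625) = 34.3 × 0.5686 = 19.50 Ω.

R_B ≈ 19.5 Ω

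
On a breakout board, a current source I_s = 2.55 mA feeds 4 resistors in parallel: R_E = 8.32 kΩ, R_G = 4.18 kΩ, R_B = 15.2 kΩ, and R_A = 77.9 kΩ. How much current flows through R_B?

Total conductance ΣG = 1/8.32 + 1/4.18 + 1/15.2 + 1/77.9 = 0.4381 (units of 1/kΩ).
R_B takes the fraction G_k/ΣG = 0.06579/0.4381 = 0.1502, so I = 2.55 × 0.1502 = 0.3830 mA.

I ≈ 0.383 mA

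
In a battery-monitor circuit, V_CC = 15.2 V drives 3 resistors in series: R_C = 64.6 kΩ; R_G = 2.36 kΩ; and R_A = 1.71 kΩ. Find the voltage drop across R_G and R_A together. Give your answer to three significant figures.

ΣR = 64.6 + 2.36 + 1.71 = 68.67 kΩ.
R_{R_G..R_A} = 2.36 + 1.71 = 4.070 kΩ.
Voltage divider: V = V_CC · (4.070 / 68.67) = 15.2 × 0.05927 = 0.9009 V.

V ≈ 0.901 V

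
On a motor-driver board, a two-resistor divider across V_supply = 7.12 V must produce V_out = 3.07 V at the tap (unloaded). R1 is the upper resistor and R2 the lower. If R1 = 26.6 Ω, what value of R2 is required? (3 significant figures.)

R2 ≈ 20.2 Ω

Required fraction k = V_out/V_supply = 0.4312.
R2 = R1 · 0.4312/(1 − 0.4312) = 20.16 Ω.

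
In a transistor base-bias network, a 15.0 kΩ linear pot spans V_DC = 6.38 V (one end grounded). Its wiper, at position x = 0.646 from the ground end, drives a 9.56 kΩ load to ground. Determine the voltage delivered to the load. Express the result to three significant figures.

Lower segment x·R_p = 9.690 kΩ; upper segment (1−x)·R_p = 5.310 kΩ.
Lower segment in parallel with the load: 9.690 ‖ 9.56 = 4.812 kΩ.
Loaded-divider output: V_out = 6.38 × 0.4754 = 3.033 V.

V_out ≈ 3.03 V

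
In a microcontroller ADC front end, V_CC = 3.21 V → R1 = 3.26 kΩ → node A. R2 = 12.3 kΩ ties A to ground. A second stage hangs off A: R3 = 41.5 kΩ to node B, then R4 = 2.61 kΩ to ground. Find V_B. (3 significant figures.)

The second stage (R3 + R4 = 44.11 kΩ) loads node A in parallel with R2.
Effective lower resistance at A: R2 ‖ 44.11 = 9.618 kΩ.
First divider: V_A = V_CC · 9.618/(3.26 + 9.618) = 2.397 V.
Then the unloaded second divider: V_B = V_A × R4/(R3+R4) = 2.397 × 0.05917 = 0.1419 V.

V_B ≈ 0.142 V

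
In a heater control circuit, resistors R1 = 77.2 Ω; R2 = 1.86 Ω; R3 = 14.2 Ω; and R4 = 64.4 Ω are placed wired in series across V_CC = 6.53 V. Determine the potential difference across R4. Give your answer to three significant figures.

ΣR = 77.2 + 1.86 + 14.2 + 64.4 = 157.7 Ω.
By the voltage-divider rule, V = 6.53 × 64.40/157.7 = 2.667 V.

V ≈ 2.67 V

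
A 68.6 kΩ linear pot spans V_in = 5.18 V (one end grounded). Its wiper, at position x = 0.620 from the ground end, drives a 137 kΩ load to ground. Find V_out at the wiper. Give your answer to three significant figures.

Lower segment x·R_p = 42.53 kΩ; upper segment (1−x)·R_p = 26.07 kΩ.
Lower segment in parallel with the load: 42.53 ‖ 137 = 32.46 kΩ.
Loaded-divider output: V_out = 5.18 × 0.5546 = 2.873 V.

V_out ≈ 2.87 V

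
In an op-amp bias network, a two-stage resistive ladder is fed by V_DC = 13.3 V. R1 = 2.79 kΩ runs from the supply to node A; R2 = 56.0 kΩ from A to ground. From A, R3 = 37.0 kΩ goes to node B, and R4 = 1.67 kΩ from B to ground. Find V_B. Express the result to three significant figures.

V_B ≈ 0.512 V

Node A sees R2 in parallel with the series input of stage 2, R3 + R4 = 38.67 kΩ.
Effective lower resistance at A: R2 ‖ 38.67 = 22.87 kΩ.
V_A = 13.3 × 22.87/(2.79 + 22.87) = 11.85 V.
Stage 2 is unloaded, so V_B = V_A · R4/(R3+R4) = 11.85 × 1.67/38.67 = 0.5119 V.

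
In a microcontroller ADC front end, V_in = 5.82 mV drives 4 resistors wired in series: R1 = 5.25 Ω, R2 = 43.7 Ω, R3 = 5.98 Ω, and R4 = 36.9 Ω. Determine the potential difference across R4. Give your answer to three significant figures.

V ≈ 2.34 mV

Total series resistance ΣR = 5.25 + 43.7 + 5.98 + 36.9 = 91.83 Ω.
By the voltage-divider rule, V = 5.82 × 36.90/91.83 = 2.339 mV.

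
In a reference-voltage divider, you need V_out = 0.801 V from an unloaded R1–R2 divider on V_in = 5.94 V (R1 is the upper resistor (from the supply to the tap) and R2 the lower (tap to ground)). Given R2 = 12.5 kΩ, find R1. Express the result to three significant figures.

R1 ≈ 80.2 kΩ

V_out/V_in = R2/(R1+R2) = 0.1348.
R1 = R2·(1/k − 1) = 12.5 × 6.416 = 80.20 kΩ.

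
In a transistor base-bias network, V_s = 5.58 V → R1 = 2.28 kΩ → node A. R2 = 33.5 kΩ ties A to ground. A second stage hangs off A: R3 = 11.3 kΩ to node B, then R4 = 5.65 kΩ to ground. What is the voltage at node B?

V_B ≈ 1.55 V

Looking into the second stage from A: R3 + R4 = 16.95 kΩ appears in parallel with R2.
R2 ‖ (R3+R4) = 11.26 kΩ.
V_A = 5.58 × 11.26/(2.28 + 11.26) = 4.640 V.
Stage 2 is unloaded, so V_B = V_A · R4/(R3+R4) = 4.640 × 5.65/16.95 = 1.547 V.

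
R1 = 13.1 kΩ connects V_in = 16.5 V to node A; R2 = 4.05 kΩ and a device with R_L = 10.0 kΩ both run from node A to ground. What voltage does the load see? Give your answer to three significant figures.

V_out ≈ 2.98 V

The load sits in parallel with R2, giving an effective lower resistance R2' = R2·R_L/(R2+R_L) = 2.883 kΩ.
Voltage divider with the loaded lower leg: V_out = 16.5 × 2.883/(13.1 + 2.883) = 16.5 × 0.1804 = 2.976 V.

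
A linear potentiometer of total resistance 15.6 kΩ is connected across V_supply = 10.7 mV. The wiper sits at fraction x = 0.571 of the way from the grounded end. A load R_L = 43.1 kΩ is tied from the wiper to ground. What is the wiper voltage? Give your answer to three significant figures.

The pot divides into 6.692 kΩ above the wiper and 8.908 kΩ below.
R_L loads the lower segment: effective lower R = 7.382 kΩ.
V_out = 10.7 × 7.382/(6.692 + 7.382) = 5.612 mV.

V_out ≈ 5.61 mV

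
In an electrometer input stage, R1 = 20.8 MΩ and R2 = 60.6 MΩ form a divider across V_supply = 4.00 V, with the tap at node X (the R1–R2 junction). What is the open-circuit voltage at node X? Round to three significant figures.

V_th ≈ 2.98 V

Open-circuit (no load on X): V_th = V_supply · R2/(R1 + R2) = 4.00 × 60.6/(20.80 + 60.6) = 2.978 V.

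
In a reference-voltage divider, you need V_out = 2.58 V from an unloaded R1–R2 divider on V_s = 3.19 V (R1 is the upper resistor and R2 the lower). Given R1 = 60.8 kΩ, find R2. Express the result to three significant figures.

V_out/V_s = R2/(R1+R2) = 0.8088.
R2 = R1 · 0.8088/(1 − 0.8088) = 257.2 kΩ.

R2 ≈ 257 kΩ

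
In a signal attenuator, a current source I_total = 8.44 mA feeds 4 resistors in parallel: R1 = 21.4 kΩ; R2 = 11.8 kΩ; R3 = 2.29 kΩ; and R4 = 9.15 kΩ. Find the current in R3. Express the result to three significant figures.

I ≈ 5.44 mA

ΣG = 1/21.4 + 1/11.8 + 1/2.29 + 1/9.15 = 0.6774.
R3 takes the fraction G_k/ΣG = 0.4367/0.6774 = 0.6446, so I = 8.44 × 0.6446 = 5.440 mA.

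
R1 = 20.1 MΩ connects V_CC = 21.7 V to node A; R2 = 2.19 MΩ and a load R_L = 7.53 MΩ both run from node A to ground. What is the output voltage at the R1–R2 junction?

V_out ≈ 1.69 V

First combine the lower leg with the load: R2 ‖ R_L = 1.697 MΩ.
Voltage divider with the loaded lower leg: V_out = 21.7 × 1.697/(20.1 + 1.697) = 21.7 × 0.07784 = 1.689 V.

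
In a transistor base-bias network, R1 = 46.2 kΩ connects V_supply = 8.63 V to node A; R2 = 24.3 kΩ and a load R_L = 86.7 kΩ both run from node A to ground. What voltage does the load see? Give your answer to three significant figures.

R2 ‖ R_L = (24.3 × 86.7)/(24.3 + 86.7) = 18.98 kΩ.
Voltage divider with the loaded lower leg: V_out = 8.63 × 18.98/(46.2 + 18.98) = 8.63 × 0.2912 = 2.513 V.
(Unloaded it would be 2.97 V; the load pulls it down.)

V_out ≈ 2.51 V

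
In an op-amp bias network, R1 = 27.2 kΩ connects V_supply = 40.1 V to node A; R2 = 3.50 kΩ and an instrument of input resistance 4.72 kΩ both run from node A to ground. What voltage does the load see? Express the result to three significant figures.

V_out ≈ 2.76 V

First combine the lower leg with the load: R2 ‖ R_L = 2.010 kΩ.
Then V_out = V_supply · R2'/(R1 + R2') = 40.1 × 2.010/29.21 = 2.759 V.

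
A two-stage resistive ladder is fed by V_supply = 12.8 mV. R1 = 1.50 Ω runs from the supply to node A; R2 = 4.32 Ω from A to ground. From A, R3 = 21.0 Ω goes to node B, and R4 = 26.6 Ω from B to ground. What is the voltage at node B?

V_B ≈ 5.19 mV

The second stage (R3 + R4 = 47.60 Ω) loads node A in parallel with R2.
R2 ‖ (R3+R4) = 3.961 Ω.
So V_A = 12.8 × 0.7253 = 9.284 mV.
Then the unloaded second divider: V_B = V_A × R4/(R3+R4) = 9.284 × 0.5588 = 5.188 mV.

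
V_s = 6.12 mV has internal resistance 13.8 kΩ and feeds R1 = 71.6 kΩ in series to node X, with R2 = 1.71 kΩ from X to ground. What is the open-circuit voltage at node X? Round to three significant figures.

V_th ≈ 0.120 mV

R1' = 13.8 + 71.6 = 85.40 kΩ (source resistance + R1).
Open-circuit (no load on X): V_th = V_s · R2/(R1' + R2) = 6.12 × 1.71/(85.40 + 1.71) = 0.1201 mV.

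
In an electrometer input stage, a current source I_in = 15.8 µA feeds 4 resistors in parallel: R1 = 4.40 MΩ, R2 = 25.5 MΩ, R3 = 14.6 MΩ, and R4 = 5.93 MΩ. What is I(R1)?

Total conductance ΣG = 1/4.40 + 1/25.5 + 1/14.6 + 1/5.93 = 0.5036 (units of 1/MΩ).
By the current-divider rule, I = I_in · G_k/ΣG = 15.8 × 0.4513 = 7.130 µA.

I ≈ 7.13 µA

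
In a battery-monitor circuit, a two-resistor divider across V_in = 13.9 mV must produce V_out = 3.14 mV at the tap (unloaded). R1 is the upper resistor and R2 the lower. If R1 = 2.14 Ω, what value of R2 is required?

R2 ≈ 0.624 Ω

Required fraction k = V_out/V_in = 0.2259.
So R2 = R1 · V_out/(V_in − V_out) = 2.14 × 3.14/(13.9 − 3.14) = 2.14 × 0.2918 = 0.6245 Ω.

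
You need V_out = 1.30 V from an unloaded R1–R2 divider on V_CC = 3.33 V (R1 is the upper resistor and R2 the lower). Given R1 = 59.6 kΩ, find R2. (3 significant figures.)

R2 ≈ 38.2 kΩ

The divider ratio is R2/(R1+R2) = 1.30/3.33 = 0.3904.
Rearranging, R2 = R1·k/(1−k) = 59.6 × 0.6404 = 38.17 kΩ.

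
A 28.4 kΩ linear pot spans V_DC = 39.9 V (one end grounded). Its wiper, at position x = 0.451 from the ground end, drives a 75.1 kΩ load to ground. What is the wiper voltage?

V_out ≈ 16.5 V

The pot divides into 15.59 kΩ above the wiper and 12.81 kΩ below.
R_L loads the lower segment: effective lower R = 10.94 kΩ.
Loaded-divider output: V_out = 39.9 × 0.4124 = 16.45 V.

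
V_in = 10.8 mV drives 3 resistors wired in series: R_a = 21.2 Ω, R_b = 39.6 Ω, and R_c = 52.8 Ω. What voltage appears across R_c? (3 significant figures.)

V ≈ 5.02 mV

Total series resistance ΣR = 21.2 + 39.6 + 52.8 = 113.6 Ω.
By the voltage-divider rule, V = 10.8 × 52.80/113.6 = 5.020 mV.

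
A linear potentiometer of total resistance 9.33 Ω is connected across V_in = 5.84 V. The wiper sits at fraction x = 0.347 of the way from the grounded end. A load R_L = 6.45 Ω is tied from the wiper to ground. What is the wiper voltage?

V_out ≈ 1.53 V

Lower segment x·R_p = 3.238 Ω; upper segment (1−x)·R_p = 6.092 Ω.
R_L loads the lower segment: effective lower R = 2.156 Ω.
V_out = 5.84 × 2.156/(6.092 + 2.156) = 1.526 V.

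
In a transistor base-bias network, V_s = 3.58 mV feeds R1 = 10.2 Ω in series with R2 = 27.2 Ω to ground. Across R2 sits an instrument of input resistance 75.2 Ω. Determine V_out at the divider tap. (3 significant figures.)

V_out ≈ 2.37 mV

The load sits in parallel with R2, giving an effective lower resistance R2' = R2·R_L/(R2+R_L) = 19.98 Ω.
Voltage divider with the loaded lower leg: V_out = 3.58 × 19.98/(10.2 + 19.98) = 3.58 × 0.6620 = 2.370 mV.
(Unloaded it would be 2.60 mV; the load pulls it down.)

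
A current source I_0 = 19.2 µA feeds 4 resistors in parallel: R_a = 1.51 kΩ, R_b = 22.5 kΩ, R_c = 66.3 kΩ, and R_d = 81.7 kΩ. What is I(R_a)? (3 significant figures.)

Total conductance ΣG = 1/1.51 + 1/22.5 + 1/66.3 + 1/81.7 = 0.7340 (units of 1/kΩ).
By the current-divider rule, I = I_0 · G_k/ΣG = 19.2 × 0.9022 = 17.32 µA.

I ≈ 17.3 µA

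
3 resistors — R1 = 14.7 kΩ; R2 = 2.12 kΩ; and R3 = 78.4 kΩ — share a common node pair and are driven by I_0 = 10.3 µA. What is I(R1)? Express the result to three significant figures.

I ≈ 1.27 µA

Conductances: ΣG = 1/14.7 + 1/2.12 + 1/78.4 = 0.5525 (1/kΩ).
R1 takes the fraction G_k/ΣG = 0.06803/0.5525 = 0.1231, so I = 10.3 × 0.1231 = 1.268 µA.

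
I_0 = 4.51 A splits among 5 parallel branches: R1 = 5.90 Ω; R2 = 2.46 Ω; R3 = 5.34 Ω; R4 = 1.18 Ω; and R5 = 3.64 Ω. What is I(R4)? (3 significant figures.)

Total conductance ΣG = 1/5.90 + 1/2.46 + 1/5.34 + 1/1.18 + 1/3.64 = 1.885 (units of 1/Ω).
By the current-divider rule, I = I_0 · G_k/ΣG = 4.51 × 0.4495 = 2.027 A.

I ≈ 2.03 A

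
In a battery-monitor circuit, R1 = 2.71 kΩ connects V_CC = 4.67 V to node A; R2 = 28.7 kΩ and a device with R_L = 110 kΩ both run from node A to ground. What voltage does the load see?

V_out ≈ 4.17 V

R2 ‖ R_L = (28.7 × 110)/(28.7 + 110) = 22.76 kΩ.
Voltage divider with the loaded lower leg: V_out = 4.67 × 22.76/(2.71 + 22.76) = 4.67 × 0.8936 = 4.173 V.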